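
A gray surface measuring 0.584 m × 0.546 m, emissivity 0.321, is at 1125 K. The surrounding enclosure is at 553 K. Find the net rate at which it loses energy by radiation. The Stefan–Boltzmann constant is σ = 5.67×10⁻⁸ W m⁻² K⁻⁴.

A = 0.584 × 0.546 = 0.319 m².
Q = εσA(T⁴ − T_s⁴). T⁴ − T_s⁴ = (1125)⁴ − (553)⁴ = 1.60×10^12 − 9.35×10^10 = 1.51×10^12 K⁴.
Q = 0.321 × 5.67×10⁻⁸ × 0.319 × 1.51×10^12 = 8750 W.

Q ≈ 8750 W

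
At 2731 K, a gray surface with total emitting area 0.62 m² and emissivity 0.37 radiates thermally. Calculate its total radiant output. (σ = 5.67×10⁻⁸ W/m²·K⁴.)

Stefan–Boltzmann: P = εσAT⁴ = 0.37 × 5.67×10⁻⁸ × 0.620 × (2731)⁴ = 0.37 × 5.67×10⁻⁸ × 0.620 × 5.56×10^13.
P = 7.24×10^5 W.

P ≈ 7.24×10^5 W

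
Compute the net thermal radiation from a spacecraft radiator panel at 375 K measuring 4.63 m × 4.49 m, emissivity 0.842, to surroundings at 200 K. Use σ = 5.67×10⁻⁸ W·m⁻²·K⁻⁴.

Q ≈ 18000 W

A = 4.63 × 4.49 = 20.8 m².
Q = εσA(T⁴ − T_s⁴). T⁴ − T_s⁴ = (375)⁴ − (200)⁴ = 1.98×10^10 − 1.60×10^9 = 1.82×10^10 K⁴.
Q = 0.842 × 5.67×10⁻⁸ × 20.8 × 1.82×10^10 = 18000 W.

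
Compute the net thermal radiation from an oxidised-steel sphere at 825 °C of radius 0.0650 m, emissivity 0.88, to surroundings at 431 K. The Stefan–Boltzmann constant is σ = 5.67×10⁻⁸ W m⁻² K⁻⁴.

A = 4πr² = 4π × (0.0650)² = 0.0531 m².
Convert: 825 °C = 1098 K.
Q = εσA(T⁴ − T_s⁴). T⁴ − T_s⁴ = (1098)⁴ − (431)⁴ = 1.45×10^12 − 3.45×10^10 = 1.42×10^12 K⁴.
Q = 0.88 × 5.67×10⁻⁸ × 0.0531 × 1.42×10^12 = 3760 W.

Q ≈ 3760 W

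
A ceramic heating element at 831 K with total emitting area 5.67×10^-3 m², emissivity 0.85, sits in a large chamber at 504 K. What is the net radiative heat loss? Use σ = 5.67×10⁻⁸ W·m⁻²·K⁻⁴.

Q ≈ 113 W

Q = εσA(T⁴ − T_s⁴). T⁴ − T_s⁴ = (831)⁴ − (504)⁴ = 4.77×10^11 − 6.45×10^10 = 4.12×10^11 K⁴.
Q = 0.85 × 5.67×10⁻⁸ × 5.67×10^-3 × 4.12×10^11 = 113 W.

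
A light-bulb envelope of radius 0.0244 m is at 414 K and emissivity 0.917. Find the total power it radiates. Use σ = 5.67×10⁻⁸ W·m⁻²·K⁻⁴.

A = 4πr² = 4π × (0.0244)² = 7.48×10^-3 m².
P = εσAT⁴ = 0.917 × 5.67×10⁻⁸ × 7.48×10^-3 × (414)⁴ = 0.917 × 5.67×10⁻⁸ × 7.48×10^-3 × 2.94×10^10.
P = 11.4 W.

P ≈ 11.4 W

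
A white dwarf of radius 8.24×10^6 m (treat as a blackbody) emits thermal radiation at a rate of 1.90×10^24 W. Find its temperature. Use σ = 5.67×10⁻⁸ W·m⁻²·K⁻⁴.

T ≈ 14100 K

A = 4πr² = 4π × (8.24×10^6)² = 8.53×10^14 m².
From P = σAT⁴, T = (P / σA)^(1/4) = (1.90×10^24 / (5.67×10⁻⁸ × 8.53×10^14))^(1/4).
T = (3.93×10^16)^(1/4) = 14100 K.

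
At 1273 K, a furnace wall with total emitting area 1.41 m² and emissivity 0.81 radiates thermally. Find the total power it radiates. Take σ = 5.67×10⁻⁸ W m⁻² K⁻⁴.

P = εσAT⁴ = 0.81 × 5.67×10⁻⁸ × 1.41 × (1273)⁴ = 0.81 × 5.67×10⁻⁸ × 1.41 × 2.63×10^12.
P = 1.70×10^5 W.

P ≈ 1.70×10^5 W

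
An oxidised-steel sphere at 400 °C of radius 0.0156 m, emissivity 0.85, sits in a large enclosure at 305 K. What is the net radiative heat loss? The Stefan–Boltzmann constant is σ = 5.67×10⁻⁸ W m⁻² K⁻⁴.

Q ≈ 29.0 W

A = 4πr² = 4π × (0.0156)² = 3.06×10^-3 m².
Convert: 400 °C = 673 K.
Q = εσA(T⁴ − T_s⁴). T⁴ − T_s⁴ = (673)⁴ − (305)⁴ = 2.05×10^11 − 8.65×10^9 = 1.96×10^11 K⁴.
Q = 0.85 × 5.67×10⁻⁸ × 3.06×10^-3 × 1.96×10^11 = 29.0 W.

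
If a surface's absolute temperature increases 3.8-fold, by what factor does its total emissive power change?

P ∝ T⁴, so the power scales as (3.8)⁴ = 209.

factor ≈ 209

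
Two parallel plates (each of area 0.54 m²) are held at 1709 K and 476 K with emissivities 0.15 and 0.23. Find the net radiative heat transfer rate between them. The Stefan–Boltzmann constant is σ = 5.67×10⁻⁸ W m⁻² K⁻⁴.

For two large parallel gray plates, q = σ(T₁⁴ − T₂⁴) / (1/ε₁ + 1/ε₂ − 1).
1/ε₁ + 1/ε₂ − 1 = 1/0.15 + 1/0.23 − 1 = 10.01.
T₁⁴ − T₂⁴ = 8.53×10^12 − 5.13×10^10 = 8.48×10^12 K⁴.
q = 5.67×10⁻⁸ × 8.48×10^12 / 10.01 = 48000 W/m².
Q = q·A = 48000 × 0.54 = 25900 W.

Q ≈ 25900 W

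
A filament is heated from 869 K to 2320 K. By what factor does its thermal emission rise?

P ∝ T⁴, so the ratio is (2320/869)⁴ = (2.670)⁴ = 50.8.

ratio ≈ 50.8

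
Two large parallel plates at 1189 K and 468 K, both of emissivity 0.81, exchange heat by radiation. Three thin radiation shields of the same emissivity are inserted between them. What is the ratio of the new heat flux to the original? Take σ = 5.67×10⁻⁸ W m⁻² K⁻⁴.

With N identical shields there are N+1 = 4 gaps in series, each with the same radiative resistance, so the flux falls to 1/(N+1) of its unshielded value.

ratio ≈ 0.250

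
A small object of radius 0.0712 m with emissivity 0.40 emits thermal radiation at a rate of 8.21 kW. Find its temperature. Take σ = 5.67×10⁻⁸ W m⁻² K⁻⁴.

T ≈ 1540 K

A = 4πr² = 4π × (0.0712)² = 0.0637 m².
From P = εσAT⁴, T = (P / εσA)^(1/4) = (8210 / (0.40 × 5.67×10⁻⁸ × 0.0637))^(1/4).
T = (5.68×10^12)^(1/4) = 1540 K.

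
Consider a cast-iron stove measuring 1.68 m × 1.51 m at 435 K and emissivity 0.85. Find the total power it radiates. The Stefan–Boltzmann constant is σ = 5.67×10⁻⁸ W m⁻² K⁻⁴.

P ≈ 4380 W

A = 1.68 × 1.51 = 2.54 m².
P = εσAT⁴ = 0.85 × 5.67×10⁻⁸ × 2.54 × (435)⁴ = 0.85 × 5.67×10⁻⁸ × 2.54 × 3.58×10^10.
P = 4380 W.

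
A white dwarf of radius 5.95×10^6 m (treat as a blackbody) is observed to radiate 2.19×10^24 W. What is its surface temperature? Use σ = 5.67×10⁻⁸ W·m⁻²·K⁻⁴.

A = 4πr² = 4π × (5.95×10^6)² = 4.45×10^14 m².
From P = σAT⁴, T = (P / σA)^(1/4) = (2.19×10^24 / (5.67×10⁻⁸ × 4.45×10^14))^(1/4).
T = (8.68×10^16)^(1/4) = 17200 K.

T ≈ 17200 K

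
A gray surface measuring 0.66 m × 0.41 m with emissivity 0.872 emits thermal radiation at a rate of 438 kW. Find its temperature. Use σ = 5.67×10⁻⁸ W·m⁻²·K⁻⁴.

T ≈ 2390 K

A = 0.66 × 0.41 = 0.271 m².
From P = εσAT⁴, T = (P / εσA)^(1/4) = (4.38×10^5 / (0.872 × 5.67×10⁻⁸ × 0.271))^(1/4).
T = (3.27×10^13)^(1/4) = 2390 K.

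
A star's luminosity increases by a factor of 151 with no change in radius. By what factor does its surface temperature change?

P ∝ T⁴ ⇒ T ∝ P^(1/4), so T scales by (151)^(1/4) = 3.51.

factor ≈ 3.51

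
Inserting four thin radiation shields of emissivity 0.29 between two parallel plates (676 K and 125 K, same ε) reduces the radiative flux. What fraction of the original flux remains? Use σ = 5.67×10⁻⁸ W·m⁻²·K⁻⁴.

With N identical shields there are N+1 = 5 gaps in series, each with the same radiative resistance, so the flux falls to 1/(N+1) of its unshielded value.

ratio ≈ 0.200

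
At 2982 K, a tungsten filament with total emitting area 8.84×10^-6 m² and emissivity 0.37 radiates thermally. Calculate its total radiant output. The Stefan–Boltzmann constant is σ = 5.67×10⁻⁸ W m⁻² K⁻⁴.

Stefan–Boltzmann: P = εσAT⁴ = 0.37 × 5.67×10⁻⁸ × 8.84×10^-6 × (2982)⁴ = 0.37 × 5.67×10⁻⁸ × 8.84×10^-6 × 7.91×10^13.
P = 14.7 W.

P ≈ 14.7 W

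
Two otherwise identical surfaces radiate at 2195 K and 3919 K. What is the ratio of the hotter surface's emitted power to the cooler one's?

ratio ≈ 10.2

P ∝ T⁴, so the ratio is (3919/2195)⁴ = (1.785)⁴ = 10.2.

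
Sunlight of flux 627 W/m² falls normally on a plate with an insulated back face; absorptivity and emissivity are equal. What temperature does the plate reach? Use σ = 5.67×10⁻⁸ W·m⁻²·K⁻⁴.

Absorbed flux αS = emitted flux εσT⁴ (one radiating face); with α = ε, T = (S/σ)^(1/4).
T = (627 / 5.67×10⁻⁸)^(1/4) = (1.11×10^10)^(1/4).
T = 324 K.

T ≈ 324 K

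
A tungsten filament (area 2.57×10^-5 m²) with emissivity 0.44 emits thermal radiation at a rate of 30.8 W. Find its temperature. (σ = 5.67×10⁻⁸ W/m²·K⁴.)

From P = εσAT⁴, T = (P / εσA)^(1/4) = (30.8 / (0.44 × 5.67×10⁻⁸ × 2.57×10^-5))^(1/4).
T = (4.80×10^13)^(1/4) = 2630 K.

T ≈ 2630 K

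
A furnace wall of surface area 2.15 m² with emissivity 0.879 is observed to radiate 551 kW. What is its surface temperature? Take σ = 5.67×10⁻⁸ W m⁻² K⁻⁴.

T ≈ 1510 K

From P = εσAT⁴, T = (P / εσA)^(1/4) = (5.51×10^5 / (0.879 × 5.67×10⁻⁸ × 2.15))^(1/4).
T = (5.14×10^12)^(1/4) = 1510 K.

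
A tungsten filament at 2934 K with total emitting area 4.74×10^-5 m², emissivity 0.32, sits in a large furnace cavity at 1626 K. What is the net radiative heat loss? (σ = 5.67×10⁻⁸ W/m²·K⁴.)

Q = εσA(T⁴ − T_s⁴). T⁴ − T_s⁴ = (2934)⁴ − (1626)⁴ = 7.41×10^13 − 6.99×10^12 = 6.71×10^13 K⁴.
Q = 0.32 × 5.67×10⁻⁸ × 4.74×10^-5 × 6.71×10^13 = 57.7 W.

Q ≈ 57.7 W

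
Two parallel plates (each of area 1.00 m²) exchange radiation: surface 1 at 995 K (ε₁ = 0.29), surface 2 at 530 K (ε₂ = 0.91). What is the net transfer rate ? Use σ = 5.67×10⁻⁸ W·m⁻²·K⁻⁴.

For two large parallel gray plates, q = σ(T₁⁴ − T₂⁴) / (1/ε₁ + 1/ε₂ − 1).
1/ε₁ + 1/ε₂ − 1 = 1/0.29 + 1/0.91 − 1 = 3.547.
T₁⁴ − T₂⁴ = 9.80×10^11 − 7.89×10^10 = 9.01×10^11 K⁴.
q = 5.67×10⁻⁸ × 9.01×10^11 / 3.547 = 14400 W/m².
Q = q·A = 14400 × 1.00 = 14400 W.

Q ≈ 14400 W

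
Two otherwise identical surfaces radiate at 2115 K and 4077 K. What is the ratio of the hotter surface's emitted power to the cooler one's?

ratio ≈ 13.8

P ∝ T⁴, so the ratio is (4077/2115)⁴ = (1.928)⁴ = 13.8.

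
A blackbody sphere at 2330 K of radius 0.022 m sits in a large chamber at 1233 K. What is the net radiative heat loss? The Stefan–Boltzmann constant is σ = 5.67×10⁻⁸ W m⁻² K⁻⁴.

A = 4πr² = 4π × (0.022)² = 6.08×10^-3 m².
Q = σA(T⁴ − T_s⁴). T⁴ − T_s⁴ = (2330)⁴ − (1233)⁴ = 2.95×10^13 − 2.31×10^12 = 2.72×10^13 K⁴.
Q = 5.67×10⁻⁸ × 6.08×10^-3 × 2.72×10^13 = 9370 W.

Q ≈ 9370 W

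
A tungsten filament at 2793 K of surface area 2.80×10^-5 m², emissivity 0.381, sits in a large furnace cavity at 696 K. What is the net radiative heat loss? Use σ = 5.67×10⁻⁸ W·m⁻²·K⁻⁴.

Q = εσA(T⁴ − T_s⁴). T⁴ − T_s⁴ = (2793)⁴ − (696)⁴ = 6.09×10^13 − 2.35×10^11 = 6.06×10^13 K⁴.
Q = 0.381 × 5.67×10⁻⁸ × 2.80×10^-5 × 6.06×10^13 = 36.7 W.

Q ≈ 36.7 W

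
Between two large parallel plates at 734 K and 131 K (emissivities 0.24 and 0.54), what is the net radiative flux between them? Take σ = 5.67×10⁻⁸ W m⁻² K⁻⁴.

q ≈ 3280 W/m²

For two large parallel gray plates, q = σ(T₁⁴ − T₂⁴) / (1/ε₁ + 1/ε₂ − 1).
1/ε₁ + 1/ε₂ − 1 = 1/0.24 + 1/0.54 − 1 = 5.019.
T₁⁴ − T₂⁴ = 2.90×10^11 − 2.94×10^8 = 2.90×10^11 K⁴.
q = 5.67×10⁻⁸ × 2.90×10^11 / 5.019 = 3280 W/m².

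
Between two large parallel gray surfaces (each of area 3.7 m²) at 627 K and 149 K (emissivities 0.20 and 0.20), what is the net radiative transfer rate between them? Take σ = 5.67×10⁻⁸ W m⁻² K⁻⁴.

For two large parallel gray plates, q = σ(T₁⁴ − T₂⁴) / (1/ε₁ + 1/ε₂ − 1).
1/ε₁ + 1/ε₂ − 1 = 1/0.20 + 1/0.20 − 1 = 9.000.
T₁⁴ − T₂⁴ = 1.55×10^11 − 4.93×10^8 = 1.54×10^11 K⁴.
q = 5.67×10⁻⁸ × 1.54×10^11 / 9.000 = 971 W/m².
Q = q·A = 971 × 3.7 = 3590 W.

Q ≈ 3590 W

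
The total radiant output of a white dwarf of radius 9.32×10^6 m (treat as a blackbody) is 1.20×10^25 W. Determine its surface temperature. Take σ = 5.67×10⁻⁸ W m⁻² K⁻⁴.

T ≈ 21000 K

A = 4πr² = 4π × (9.32×10^6)² = 1.09×10^15 m².
From P = σAT⁴, T = (P / σA)^(1/4) = (1.20×10^25 / (5.67×10⁻⁸ × 1.09×10^15))^(1/4).
T = (1.94×10^17)^(1/4) = 21000 K.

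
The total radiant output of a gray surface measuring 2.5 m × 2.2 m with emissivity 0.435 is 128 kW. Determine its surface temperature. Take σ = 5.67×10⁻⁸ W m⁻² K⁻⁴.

A = 2.5 × 2.2 = 5.50 m².
From P = εσAT⁴, T = (P / εσA)^(1/4) = (1.28×10^5 / (0.435 × 5.67×10⁻⁸ × 5.50))^(1/4).
T = (9.44×10^11)^(1/4) = 986 K.

T ≈ 986 K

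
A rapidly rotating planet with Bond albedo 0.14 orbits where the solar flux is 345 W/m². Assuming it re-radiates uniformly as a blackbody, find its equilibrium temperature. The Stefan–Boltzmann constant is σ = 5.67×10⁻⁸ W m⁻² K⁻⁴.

T ≈ 190 K

Power absorbed = (1−a)S·πR²; power emitted = 4πR²σT⁴. Equating and cancelling πR²:
T = ((1−a)S / 4σ)^(1/4) = (297 / (4 × 5.67×10⁻⁸))^(1/4) = (1.31×10^9)^(1/4).
T = 190 K.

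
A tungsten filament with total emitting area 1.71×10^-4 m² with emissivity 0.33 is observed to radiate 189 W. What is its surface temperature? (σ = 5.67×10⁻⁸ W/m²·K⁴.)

T ≈ 2770 K

From P = εσAT⁴, T = (P / εσA)^(1/4) = (189 / (0.33 × 5.67×10⁻⁸ × 1.71×10^-4))^(1/4).
T = (5.91×10^13)^(1/4) = 2770 K.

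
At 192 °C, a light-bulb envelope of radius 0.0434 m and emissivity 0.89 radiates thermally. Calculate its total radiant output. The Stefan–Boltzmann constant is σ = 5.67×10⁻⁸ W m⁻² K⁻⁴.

P ≈ 55.8 W

A = 4πr² = 4π × (0.0434)² = 0.0237 m².
192 °C = 465 K.
P = εσAT⁴ = 0.89 × 5.67×10⁻⁸ × 0.0237 × (465)⁴ = 0.89 × 5.67×10⁻⁸ × 0.0237 × 4.68×10^10.
P = 55.8 W.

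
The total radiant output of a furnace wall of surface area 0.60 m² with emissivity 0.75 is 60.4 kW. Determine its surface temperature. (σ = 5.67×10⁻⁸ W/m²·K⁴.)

T ≈ 1240 K

From P = εσAT⁴, T = (P / εσA)^(1/4) = (60400 / (0.75 × 5.67×10⁻⁸ × 0.600))^(1/4).
T = (2.37×10^12)^(1/4) = 1240 K.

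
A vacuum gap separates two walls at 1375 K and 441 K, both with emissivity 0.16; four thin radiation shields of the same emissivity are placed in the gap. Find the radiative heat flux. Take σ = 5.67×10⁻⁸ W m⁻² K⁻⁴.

q ≈ 3490 W/m²

Each of the 5 gaps contributes resistance (2/ε − 1) = 2/0.16 − 1 = 11.50; total = 57.50.
q = σ(T₁⁴ − T₂⁴) / 57.50 = 5.67×10⁻⁸ × 3.54×10^12 / 57.50 = 3490 W/m².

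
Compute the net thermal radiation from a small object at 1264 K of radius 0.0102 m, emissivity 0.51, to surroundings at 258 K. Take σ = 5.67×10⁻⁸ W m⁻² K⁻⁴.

Q ≈ 96.3 W

A = 4πr² = 4π × (0.0102)² = 1.31×10^-3 m².
Q = εσA(T⁴ − T_s⁴). T⁴ − T_s⁴ = (1264)⁴ − (258)⁴ = 2.55×10^12 − 4.43×10^9 = 2.55×10^12 K⁴.
Q = 0.51 × 5.67×10⁻⁸ × 1.31×10^-3 × 2.55×10^12 = 96.3 W.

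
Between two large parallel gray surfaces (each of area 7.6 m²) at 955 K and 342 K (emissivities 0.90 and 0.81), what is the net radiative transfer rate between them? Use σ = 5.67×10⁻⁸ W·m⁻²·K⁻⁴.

For two large parallel gray plates, q = σ(T₁⁴ − T₂⁴) / (1/ε₁ + 1/ε₂ − 1).
1/ε₁ + 1/ε₂ − 1 = 1/0.90 + 1/0.81 − 1 = 1.346.
T₁⁴ − T₂⁴ = 8.32×10^11 − 1.37×10^10 = 8.18×10^11 K⁴.
q = 5.67×10⁻⁸ × 8.18×10^11 / 1.346 = 34500 W/m².
Q = q·A = 34500 × 7.6 = 2.62×10^5 W.

Q ≈ 2.62×10^5 W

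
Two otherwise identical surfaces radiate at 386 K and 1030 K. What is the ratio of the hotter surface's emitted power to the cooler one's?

ratio ≈ 50.7

P ∝ T⁴, so the ratio is (1030/386)⁴ = (2.668)⁴ = 50.7.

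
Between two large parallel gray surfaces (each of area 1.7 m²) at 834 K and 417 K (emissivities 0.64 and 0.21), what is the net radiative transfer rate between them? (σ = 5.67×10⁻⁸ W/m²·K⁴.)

Q ≈ 8210 W

For two large parallel gray plates, q = σ(T₁⁴ − T₂⁴) / (1/ε₁ + 1/ε₂ − 1).
1/ε₁ + 1/ε₂ − 1 = 1/0.64 + 1/0.21 − 1 = 5.324.
T₁⁴ − T₂⁴ = 4.84×10^11 − 3.02×10^10 = 4.54×10^11 K⁴.
q = 5.67×10⁻⁸ × 4.54×10^11 / 5.324 = 4830 W/m².
Q = q·A = 4830 × 1.7 = 8210 W.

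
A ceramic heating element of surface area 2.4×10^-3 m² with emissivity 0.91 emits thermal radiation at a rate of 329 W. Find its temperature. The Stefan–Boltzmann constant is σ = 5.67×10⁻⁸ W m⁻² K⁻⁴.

From P = εσAT⁴, T = (P / εσA)^(1/4) = (329 / (0.91 × 5.67×10⁻⁸ × 2.40×10^-3))^(1/4).
T = (2.66×10^12)^(1/4) = 1280 K.

T ≈ 1280 K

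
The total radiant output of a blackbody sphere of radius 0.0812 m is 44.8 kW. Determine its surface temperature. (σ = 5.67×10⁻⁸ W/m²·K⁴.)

T ≈ 1760 K

A = 4πr² = 4π × (0.0812)² = 0.0829 m².
From P = σAT⁴, T = (P / σA)^(1/4) = (44800 / (5.67×10⁻⁸ × 0.0829))^(1/4).
T = (9.54×10^12)^(1/4) = 1760 K.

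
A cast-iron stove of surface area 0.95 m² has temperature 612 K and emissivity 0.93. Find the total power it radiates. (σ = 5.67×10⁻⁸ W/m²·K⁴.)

P ≈ 7030 W

Stefan–Boltzmann: P = εσAT⁴ = 0.93 × 5.67×10⁻⁸ × 0.950 × (612)⁴ = 0.93 × 5.67×10⁻⁸ × 0.950 × 1.40×10^11.
P = 7030 W.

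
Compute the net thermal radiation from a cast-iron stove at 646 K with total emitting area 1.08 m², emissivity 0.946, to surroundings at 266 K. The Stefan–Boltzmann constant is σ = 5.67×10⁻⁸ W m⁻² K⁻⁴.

Q ≈ 9800 W

Q = εσA(T⁴ − T_s⁴). T⁴ − T_s⁴ = (646)⁴ − (266)⁴ = 1.74×10^11 − 5.01×10^9 = 1.69×10^11 K⁴.
Q = 0.946 × 5.67×10⁻⁸ × 1.08 × 1.69×10^11 = 9800 W.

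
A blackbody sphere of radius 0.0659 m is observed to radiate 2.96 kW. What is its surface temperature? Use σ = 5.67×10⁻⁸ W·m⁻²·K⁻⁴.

T ≈ 989 K

A = 4πr² = 4π × (0.0659)² = 0.0546 m².
From P = σAT⁴, T = (P / σA)^(1/4) = (2960 / (5.67×10⁻⁸ × 0.0546))^(1/4).
T = (9.57×10^11)^(1/4) = 989 K.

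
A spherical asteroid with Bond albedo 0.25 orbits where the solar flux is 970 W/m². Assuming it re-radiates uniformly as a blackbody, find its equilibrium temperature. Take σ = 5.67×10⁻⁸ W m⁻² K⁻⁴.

T ≈ 238 K

Power absorbed = (1−a)S·πR²; power emitted = 4πR²σT⁴. Equating and cancelling πR²:
T = ((1−a)S / 4σ)^(1/4) = (728 / (4 × 5.67×10⁻⁸))^(1/4) = (3.21×10^9)^(1/4).
T = 238 K.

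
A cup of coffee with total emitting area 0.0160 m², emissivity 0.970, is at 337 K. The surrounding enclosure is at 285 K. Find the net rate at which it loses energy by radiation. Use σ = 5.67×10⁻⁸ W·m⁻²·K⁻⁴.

Q ≈ 5.54 W

Q = εσA(T⁴ − T_s⁴). T⁴ − T_s⁴ = (337)⁴ − (285)⁴ = 1.29×10^10 − 6.60×10^9 = 6.30×10^9 K⁴.
Q = 0.970 × 5.67×10⁻⁸ × 0.0160 × 6.30×10^9 = 5.54 W.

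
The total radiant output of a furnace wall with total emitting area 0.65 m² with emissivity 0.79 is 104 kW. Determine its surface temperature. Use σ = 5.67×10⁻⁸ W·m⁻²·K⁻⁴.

From P = εσAT⁴, T = (P / εσA)^(1/4) = (1.04×10^5 / (0.79 × 5.67×10⁻⁸ × 0.650))^(1/4).
T = (3.57×10^12)^(1/4) = 1370 K.

T ≈ 1370 K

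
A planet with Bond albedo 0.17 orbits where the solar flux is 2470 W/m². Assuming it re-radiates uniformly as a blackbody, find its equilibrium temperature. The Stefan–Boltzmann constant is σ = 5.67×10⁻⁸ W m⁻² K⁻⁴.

T ≈ 308 K

Power absorbed = (1−a)S·πR²; power emitted = 4πR²σT⁴. Equating and cancelling πR²:
T = ((1−a)S / 4σ)^(1/4) = (2050 / (4 × 5.67×10⁻⁸))^(1/4) = (9.04×10^9)^(1/4).
T = 308 K.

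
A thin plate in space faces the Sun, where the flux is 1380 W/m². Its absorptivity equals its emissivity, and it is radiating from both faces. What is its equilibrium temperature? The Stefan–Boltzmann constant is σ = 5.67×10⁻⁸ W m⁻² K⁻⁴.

Absorbed flux αS = emitted flux 2εσT⁴ per unit area; with α = ε this gives T = (S/2σ)^(1/4).
T = (1380 / (2 × 5.67×10⁻⁸))^(1/4) = (1.22×10^10)^(1/4).
T = 332 K.

T ≈ 332 K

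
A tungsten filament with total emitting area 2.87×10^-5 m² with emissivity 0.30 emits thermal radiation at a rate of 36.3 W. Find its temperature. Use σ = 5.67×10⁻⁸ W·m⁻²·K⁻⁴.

From P = εσAT⁴, T = (P / εσA)^(1/4) = (36.3 / (0.30 × 5.67×10⁻⁸ × 2.87×10^-5))^(1/4).
T = (7.44×10^13)^(1/4) = 2940 K.

T ≈ 2940 K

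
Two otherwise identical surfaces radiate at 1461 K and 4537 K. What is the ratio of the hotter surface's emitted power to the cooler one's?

P ∝ T⁴, so the ratio is (4537/1461)⁴ = (3.105)⁴ = 93.0.

ratio ≈ 93.0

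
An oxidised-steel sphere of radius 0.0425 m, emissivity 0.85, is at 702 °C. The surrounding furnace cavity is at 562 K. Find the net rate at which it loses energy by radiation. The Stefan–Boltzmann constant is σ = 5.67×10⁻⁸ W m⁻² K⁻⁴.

A = 4πr² = 4π × (0.0425)² = 0.0227 m².
Convert: 702 °C = 975 K.
Q = εσA(T⁴ − T_s⁴). T⁴ − T_s⁴ = (975)⁴ − (562)⁴ = 9.04×10^11 − 9.98×10^10 = 8.04×10^11 K⁴.
Q = 0.85 × 5.67×10⁻⁸ × 0.0227 × 8.04×10^11 = 879 W.

Q ≈ 879 W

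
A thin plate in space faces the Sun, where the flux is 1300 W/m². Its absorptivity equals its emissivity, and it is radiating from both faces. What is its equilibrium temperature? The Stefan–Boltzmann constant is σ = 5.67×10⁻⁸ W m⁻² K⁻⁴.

T ≈ 327 K

Absorbed flux αS = emitted flux 2εσT⁴ per unit area; with α = ε this gives T = (S/2σ)^(1/4).
T = (1300 / (2 × 5.67×10⁻⁸))^(1/4) = (1.15×10^10)^(1/4).
T = 327 K.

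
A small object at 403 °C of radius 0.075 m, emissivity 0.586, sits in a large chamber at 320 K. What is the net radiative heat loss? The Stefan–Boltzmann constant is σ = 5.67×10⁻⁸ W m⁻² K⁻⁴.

Q ≈ 466 W

A = 4πr² = 4π × (0.075)² = 0.0707 m².
Convert: 403 °C = 676 K.
Q = εσA(T⁴ − T_s⁴). T⁴ − T_s⁴ = (676)⁴ − (320)⁴ = 2.09×10^11 − 1.05×10^10 = 1.98×10^11 K⁴.
Q = 0.586 × 5.67×10⁻⁸ × 0.0707 × 1.98×10^11 = 466 W.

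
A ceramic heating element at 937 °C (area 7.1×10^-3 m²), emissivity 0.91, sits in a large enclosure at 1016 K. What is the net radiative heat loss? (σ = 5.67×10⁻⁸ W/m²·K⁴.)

Convert: 937 °C = 1210 K.
Q = εσA(T⁴ − T_s⁴). T⁴ − T_s⁴ = (1210)⁴ − (1016)⁴ = 2.14×10^12 − 1.07×10^12 = 1.08×10^12 K⁴.
Q = 0.91 × 5.67×10⁻⁸ × 7.10×10^-3 × 1.08×10^12 = 395 W.

Q ≈ 395 W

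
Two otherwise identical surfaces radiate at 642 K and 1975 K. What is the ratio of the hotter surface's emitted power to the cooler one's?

P ∝ T⁴, so the ratio is (1975/642)⁴ = (3.076)⁴ = 89.6.

ratio ≈ 89.6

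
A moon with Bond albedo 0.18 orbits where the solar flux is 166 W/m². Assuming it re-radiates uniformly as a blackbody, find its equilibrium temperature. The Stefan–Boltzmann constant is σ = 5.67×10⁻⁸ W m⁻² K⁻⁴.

T ≈ 157 K

Power absorbed = (1−a)S·πR²; power emitted = 4πR²σT⁴. Equating and cancelling πR²:
T = ((1−a)S / 4σ)^(1/4) = (136 / (4 × 5.67×10⁻⁸))^(1/4) = (6.00×10^8)^(1/4).
T = 157 K.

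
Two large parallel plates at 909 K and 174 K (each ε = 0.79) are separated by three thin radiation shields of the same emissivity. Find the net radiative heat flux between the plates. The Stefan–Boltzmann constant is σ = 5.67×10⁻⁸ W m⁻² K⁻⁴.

q ≈ 6310 W/m²

Each of the 4 gaps contributes resistance (2/ε − 1) = 2/0.79 − 1 = 1.532; total = 6.127.
q = σ(T₁⁴ − T₂⁴) / 6.127 = 5.67×10⁻⁸ × 6.82×10^11 / 6.127 = 6310 W/m².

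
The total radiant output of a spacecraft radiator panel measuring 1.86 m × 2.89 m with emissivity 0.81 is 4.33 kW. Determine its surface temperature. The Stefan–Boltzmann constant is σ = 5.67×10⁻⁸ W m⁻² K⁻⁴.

T ≈ 364 K

A = 1.86 × 2.89 = 5.38 m².
From P = εσAT⁴, T = (P / εσA)^(1/4) = (4330 / (0.81 × 5.67×10⁻⁸ × 5.38))^(1/4).
T = (1.75×10^10)^(1/4) = 364 K.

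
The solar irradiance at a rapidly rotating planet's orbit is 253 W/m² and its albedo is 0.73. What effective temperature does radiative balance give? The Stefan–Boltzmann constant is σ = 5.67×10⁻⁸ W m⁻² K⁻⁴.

T ≈ 132 K

Power absorbed = (1−a)S·πR²; power emitted = 4πR²σT⁴. Equating and cancelling πR²:
T = ((1−a)S / 4σ)^(1/4) = (68.3 / (4 × 5.67×10⁻⁸))^(1/4) = (3.01×10^8)^(1/4).
T = 132 K.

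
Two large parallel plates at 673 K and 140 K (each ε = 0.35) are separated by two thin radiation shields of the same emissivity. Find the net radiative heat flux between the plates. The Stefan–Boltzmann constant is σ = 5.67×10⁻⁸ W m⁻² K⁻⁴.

Each of the 3 gaps contributes resistance (2/ε − 1) = 2/0.35 − 1 = 4.714; total = 14.14.
q = σ(T₁⁴ − T₂⁴) / 14.14 = 5.67×10⁻⁸ × 2.05×10^11 / 14.14 = 821 W/m².

q ≈ 821 W/m²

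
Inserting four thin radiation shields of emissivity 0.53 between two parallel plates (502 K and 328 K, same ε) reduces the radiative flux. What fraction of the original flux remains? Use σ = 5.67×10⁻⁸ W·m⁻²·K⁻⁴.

With N identical shields there are N+1 = 5 gaps in series, each with the same radiative resistance, so the flux falls to 1/(N+1) of its unshielded value.

ratio ≈ 0.200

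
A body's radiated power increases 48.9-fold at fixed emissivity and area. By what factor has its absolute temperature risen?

factor ≈ 2.64

P ∝ T⁴ ⇒ T ∝ P^(1/4), so T scales by (48.9)^(1/4) = 2.64.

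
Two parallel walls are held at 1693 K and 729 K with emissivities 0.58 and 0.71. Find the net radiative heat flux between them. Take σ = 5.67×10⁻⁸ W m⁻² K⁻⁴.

For two large parallel gray plates, q = σ(T₁⁴ − T₂⁴) / (1/ε₁ + 1/ε₂ − 1).
1/ε₁ + 1/ε₂ − 1 = 1/0.58 + 1/0.71 − 1 = 2.133.
T₁⁴ − T₂⁴ = 8.22×10^12 − 2.82×10^11 = 7.93×10^12 K⁴.
q = 5.67×10⁻⁸ × 7.93×10^12 / 2.133 = 2.11×10^5 W/m².

q ≈ 2.11×10^5 W/m²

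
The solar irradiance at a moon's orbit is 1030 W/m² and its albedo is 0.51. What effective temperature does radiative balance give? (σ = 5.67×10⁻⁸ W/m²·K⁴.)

Power absorbed = (1−a)S·πR²; power emitted = 4πR²σT⁴. Equating and cancelling πR²:
T = ((1−a)S / 4σ)^(1/4) = (505 / (4 × 5.67×10⁻⁸))^(1/4) = (2.23×10^9)^(1/4).
T = 217 K.

T ≈ 217 K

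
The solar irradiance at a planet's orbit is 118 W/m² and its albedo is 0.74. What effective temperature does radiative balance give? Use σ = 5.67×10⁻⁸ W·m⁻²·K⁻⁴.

T ≈ 108 K

Power absorbed = (1−a)S·πR²; power emitted = 4πR²σT⁴. Equating and cancelling πR²:
T = ((1−a)S / 4σ)^(1/4) = (30.7 / (4 × 5.67×10⁻⁸))^(1/4) = (1.35×10^8)^(1/4).
T = 108 K.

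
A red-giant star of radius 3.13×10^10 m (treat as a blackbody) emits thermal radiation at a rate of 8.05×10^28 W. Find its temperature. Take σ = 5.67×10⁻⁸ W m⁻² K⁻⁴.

T ≈ 3280 K

A = 4πr² = 4π × (3.13×10^10)² = 1.23×10^22 m².
From P = σAT⁴, T = (P / σA)^(1/4) = (8.05×10^28 / (5.67×10⁻⁸ × 1.23×10^22))^(1/4).
T = (1.15×10^14)^(1/4) = 3280 K.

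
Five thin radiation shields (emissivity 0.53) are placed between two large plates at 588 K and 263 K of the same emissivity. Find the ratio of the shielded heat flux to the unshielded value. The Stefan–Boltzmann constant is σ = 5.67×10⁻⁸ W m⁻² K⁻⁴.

ratio ≈ 0.167

With N identical shields there are N+1 = 6 gaps in series, each with the same radiative resistance, so the flux falls to 1/(N+1) of its unshielded value.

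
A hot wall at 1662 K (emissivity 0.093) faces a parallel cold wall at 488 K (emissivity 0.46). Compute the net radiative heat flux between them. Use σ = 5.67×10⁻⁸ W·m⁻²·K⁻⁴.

For two large parallel gray plates, q = σ(T₁⁴ − T₂⁴) / (1/ε₁ + 1/ε₂ − 1).
1/ε₁ + 1/ε₂ − 1 = 1/0.093 + 1/0.46 − 1 = 11.93.
T₁⁴ − T₂⁴ = 7.63×10^12 − 5.67×10^10 = 7.57×10^12 K⁴.
q = 5.67×10⁻⁸ × 7.57×10^12 / 11.93 = 36000 W/m².

q ≈ 36000 W/m²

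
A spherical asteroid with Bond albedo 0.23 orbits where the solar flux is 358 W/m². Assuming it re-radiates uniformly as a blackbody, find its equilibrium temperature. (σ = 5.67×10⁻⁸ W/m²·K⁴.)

T ≈ 187 K

Power absorbed = (1−a)S·πR²; power emitted = 4πR²σT⁴. Equating and cancelling πR²:
T = ((1−a)S / 4σ)^(1/4) = (276 / (4 × 5.67×10⁻⁸))^(1/4) = (1.22×10^9)^(1/4).
T = 187 K.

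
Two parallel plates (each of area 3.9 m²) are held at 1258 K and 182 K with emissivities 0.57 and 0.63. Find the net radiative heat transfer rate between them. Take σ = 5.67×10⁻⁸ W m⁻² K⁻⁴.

Q ≈ 2.36×10^5 W

For two large parallel gray plates, q = σ(T₁⁴ − T₂⁴) / (1/ε₁ + 1/ε₂ − 1).
1/ε₁ + 1/ε₂ − 1 = 1/0.57 + 1/0.63 − 1 = 2.342.
T₁⁴ − T₂⁴ = 2.50×10^12 − 1.10×10^9 = 2.50×10^12 K⁴.
q = 5.67×10⁻⁸ × 2.50×10^12 / 2.342 = 60600 W/m².
Q = q·A = 60600 × 3.9 = 2.36×10^5 W.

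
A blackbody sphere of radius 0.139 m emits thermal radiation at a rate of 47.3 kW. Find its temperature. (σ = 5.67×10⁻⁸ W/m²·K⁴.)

A = 4πr² = 4π × (0.139)² = 0.243 m².
From P = σAT⁴, T = (P / σA)^(1/4) = (47300 / (5.67×10⁻⁸ × 0.243))^(1/4).
T = (3.44×10^12)^(1/4) = 1360 K.

T ≈ 1360 K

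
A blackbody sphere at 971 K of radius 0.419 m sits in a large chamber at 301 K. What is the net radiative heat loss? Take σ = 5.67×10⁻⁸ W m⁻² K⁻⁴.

Q ≈ 1.10×10^5 W

A = 4πr² = 4π × (0.419)² = 2.21 m².
Q = σA(T⁴ − T_s⁴). T⁴ − T_s⁴ = (971)⁴ − (301)⁴ = 8.89×10^11 − 8.21×10^9 = 8.81×10^11 K⁴.
Q = 5.67×10⁻⁸ × 2.21 × 8.81×10^11 = 1.10×10^5 W.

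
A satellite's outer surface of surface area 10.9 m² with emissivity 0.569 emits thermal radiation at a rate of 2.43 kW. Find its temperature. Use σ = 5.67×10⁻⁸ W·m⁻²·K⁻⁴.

T ≈ 288 K

From P = εσAT⁴, T = (P / εσA)^(1/4) = (2430 / (0.569 × 5.67×10⁻⁸ × 10.9))^(1/4).
T = (6.91×10^9)^(1/4) = 288 K.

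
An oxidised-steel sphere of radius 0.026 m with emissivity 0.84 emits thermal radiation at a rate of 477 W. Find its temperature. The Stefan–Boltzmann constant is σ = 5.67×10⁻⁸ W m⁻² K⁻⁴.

A = 4πr² = 4π × (0.026)² = 8.49×10^-3 m².
From P = εσAT⁴, T = (P / εσA)^(1/4) = (477 / (0.84 × 5.67×10⁻⁸ × 8.49×10^-3))^(1/4).
T = (1.18×10^12)^(1/4) = 1040 K.

T ≈ 1040 K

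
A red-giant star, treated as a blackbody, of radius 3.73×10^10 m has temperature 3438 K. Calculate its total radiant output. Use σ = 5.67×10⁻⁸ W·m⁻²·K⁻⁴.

P ≈ 1.38×10^29 W

A = 4πr² = 4π × (3.73×10^10)² = 1.75×10^22 m².
P = σAT⁴ = 5.67×10⁻⁸ × 1.75×10^22 × (3438)⁴ = 5.67×10⁻⁸ × 1.75×10^22 × 1.40×10^14.
P = 1.38×10^29 W.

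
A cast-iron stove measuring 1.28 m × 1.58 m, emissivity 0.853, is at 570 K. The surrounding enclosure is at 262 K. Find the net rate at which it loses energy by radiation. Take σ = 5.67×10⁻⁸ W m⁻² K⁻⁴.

A = 1.28 × 1.58 = 2.02 m².
Q = εσA(T⁴ − T_s⁴). T⁴ − T_s⁴ = (570)⁴ − (262)⁴ = 1.06×10^11 − 4.71×10^9 = 1.01×10^11 K⁴.
Q = 0.853 × 5.67×10⁻⁸ × 2.02 × 1.01×10^11 = 9860 W.

Q ≈ 9860 W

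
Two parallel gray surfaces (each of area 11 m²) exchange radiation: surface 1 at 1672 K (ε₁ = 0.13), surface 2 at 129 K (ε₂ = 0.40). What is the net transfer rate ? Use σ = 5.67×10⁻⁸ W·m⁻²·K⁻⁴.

For two large parallel gray plates, q = σ(T₁⁴ − T₂⁴) / (1/ε₁ + 1/ε₂ − 1).
1/ε₁ + 1/ε₂ − 1 = 1/0.13 + 1/0.40 − 1 = 9.192.
T₁⁴ − T₂⁴ = 7.82×10^12 − 2.77×10^8 = 7.82×10^12 K⁴.
q = 5.67×10⁻⁸ × 7.82×10^12 / 9.192 = 48200 W/m².
Q = q·A = 48200 × 11 = 5.30×10^5 W.

Q ≈ 5.30×10^5 W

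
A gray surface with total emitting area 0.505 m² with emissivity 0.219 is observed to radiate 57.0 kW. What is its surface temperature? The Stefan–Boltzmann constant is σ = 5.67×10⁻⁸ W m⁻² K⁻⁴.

From P = εσAT⁴, T = (P / εσA)^(1/4) = (57000 / (0.219 × 5.67×10⁻⁸ × 0.505))^(1/4).
T = (9.09×10^12)^(1/4) = 1740 K.

T ≈ 1740 K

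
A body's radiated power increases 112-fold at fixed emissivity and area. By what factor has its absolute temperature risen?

factor ≈ 3.25

P ∝ T⁴ ⇒ T ∝ P^(1/4), so T scales by (112)^(1/4) = 3.25.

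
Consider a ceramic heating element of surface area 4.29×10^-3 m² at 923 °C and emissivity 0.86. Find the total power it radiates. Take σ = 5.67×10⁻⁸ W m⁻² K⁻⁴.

923 °C = 1196 K.
Stefan–Boltzmann: P = εσAT⁴ = 0.86 × 5.67×10⁻⁸ × 4.29×10^-3 × (1196)⁴ = 0.86 × 5.67×10⁻⁸ × 4.29×10^-3 × 2.05×10^12.
P = 428 W.

P ≈ 428 W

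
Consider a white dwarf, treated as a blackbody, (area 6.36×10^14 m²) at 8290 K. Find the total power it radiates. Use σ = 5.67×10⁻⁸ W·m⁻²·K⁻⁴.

P = σAT⁴ = 5.67×10⁻⁸ × 6.36×10^14 × (8290)⁴ = 5.67×10⁻⁸ × 6.36×10^14 × 4.72×10^15.
P = 1.70×10^23 W.

P ≈ 1.70×10^23 W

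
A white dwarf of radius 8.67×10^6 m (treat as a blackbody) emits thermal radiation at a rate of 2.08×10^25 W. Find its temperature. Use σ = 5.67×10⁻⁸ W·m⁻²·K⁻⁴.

A = 4πr² = 4π × (8.67×10^6)² = 9.45×10^14 m².
From P = σAT⁴, T = (P / σA)^(1/4) = (2.08×10^25 / (5.67×10⁻⁸ × 9.45×10^14))^(1/4).
T = (3.88×10^17)^(1/4) = 25000 K.

T ≈ 25000 K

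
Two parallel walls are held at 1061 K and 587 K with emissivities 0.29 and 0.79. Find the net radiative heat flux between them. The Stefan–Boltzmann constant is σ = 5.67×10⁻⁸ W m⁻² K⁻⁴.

q ≈ 17500 W/m²

For two large parallel gray plates, q = σ(T₁⁴ − T₂⁴) / (1/ε₁ + 1/ε₂ − 1).
1/ε₁ + 1/ε₂ − 1 = 1/0.29 + 1/0.79 − 1 = 3.714.
T₁⁴ − T₂⁴ = 1.27×10^12 − 1.19×10^11 = 1.15×10^12 K⁴.
q = 5.67×10⁻⁸ × 1.15×10^12 / 3.714 = 17500 W/m².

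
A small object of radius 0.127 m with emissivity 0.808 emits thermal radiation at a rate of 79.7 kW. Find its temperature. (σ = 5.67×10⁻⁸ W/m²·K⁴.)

A = 4πr² = 4π × (0.127)² = 0.203 m².
From P = εσAT⁴, T = (P / εσA)^(1/4) = (79700 / (0.808 × 5.67×10⁻⁸ × 0.203))^(1/4).
T = (8.58×10^12)^(1/4) = 1710 K.

T ≈ 1710 K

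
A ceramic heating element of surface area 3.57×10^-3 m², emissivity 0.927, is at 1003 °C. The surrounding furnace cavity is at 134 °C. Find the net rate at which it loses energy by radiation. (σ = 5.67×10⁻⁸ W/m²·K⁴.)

Q ≈ 492 W

Convert: 1003 °C = 1276 K; 134 °C = 407 K.
Q = εσA(T⁴ − T_s⁴). T⁴ − T_s⁴ = (1276)⁴ − (407)⁴ = 2.65×10^12 − 2.74×10^10 = 2.62×10^12 K⁴.
Q = 0.927 × 5.67×10⁻⁸ × 3.57×10^-3 × 2.62×10^12 = 492 W.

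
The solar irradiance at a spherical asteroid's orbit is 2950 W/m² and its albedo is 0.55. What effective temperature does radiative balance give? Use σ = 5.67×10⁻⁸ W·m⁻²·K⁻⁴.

T ≈ 277 K

Power absorbed = (1−a)S·πR²; power emitted = 4πR²σT⁴. Equating and cancelling πR²:
T = ((1−a)S / 4σ)^(1/4) = (1330 / (4 × 5.67×10⁻⁸))^(1/4) = (5.85×10^9)^(1/4).
T = 277 K.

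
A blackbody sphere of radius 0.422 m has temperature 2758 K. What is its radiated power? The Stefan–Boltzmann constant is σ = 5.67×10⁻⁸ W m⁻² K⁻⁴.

P ≈ 7.34×10^6 W

A = 4πr² = 4π × (0.422)² = 2.24 m².
P = σAT⁴ = 5.67×10⁻⁸ × 2.24 × (2758)⁴ = 5.67×10⁻⁸ × 2.24 × 5.79×10^13.
P = 7.34×10^6 W.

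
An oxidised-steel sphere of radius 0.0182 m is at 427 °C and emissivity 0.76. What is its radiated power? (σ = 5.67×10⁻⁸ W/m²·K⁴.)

P ≈ 43.1 W

A = 4πr² = 4π × (0.0182)² = 4.16×10^-3 m².
427 °C = 700 K.
Stefan–Boltzmann: P = εσAT⁴ = 0.76 × 5.67×10⁻⁸ × 4.16×10^-3 × (700)⁴ = 0.76 × 5.67×10⁻⁸ × 4.16×10^-3 × 2.40×10^11.
P = 43.1 W.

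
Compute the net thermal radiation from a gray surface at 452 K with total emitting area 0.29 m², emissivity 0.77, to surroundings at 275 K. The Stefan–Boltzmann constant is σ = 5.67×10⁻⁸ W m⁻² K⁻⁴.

Q = εσA(T⁴ − T_s⁴). T⁴ − T_s⁴ = (452)⁴ − (275)⁴ = 4.17×10^10 − 5.72×10^9 = 3.60×10^10 K⁴.
Q = 0.77 × 5.67×10⁻⁸ × 0.290 × 3.60×10^10 = 456 W.

Q ≈ 456 W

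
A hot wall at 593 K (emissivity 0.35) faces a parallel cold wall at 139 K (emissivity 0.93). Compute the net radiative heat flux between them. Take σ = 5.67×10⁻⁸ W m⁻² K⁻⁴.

For two large parallel gray plates, q = σ(T₁⁴ − T₂⁴) / (1/ε₁ + 1/ε₂ − 1).
1/ε₁ + 1/ε₂ − 1 = 1/0.35 + 1/0.93 − 1 = 2.932.
T₁⁴ − T₂⁴ = 1.24×10^11 − 3.73×10^8 = 1.23×10^11 K⁴.
q = 5.67×10⁻⁸ × 1.23×10^11 / 2.932 = 2380 W/m².

q ≈ 2380 W/m²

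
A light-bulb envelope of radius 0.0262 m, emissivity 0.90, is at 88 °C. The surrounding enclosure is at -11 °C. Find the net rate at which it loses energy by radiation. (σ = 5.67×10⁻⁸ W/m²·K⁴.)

A = 4πr² = 4π × (0.0262)² = 8.63×10^-3 m².
Convert: 88 °C = 361 K; -11 °C = 262 K.
Q = εσA(T⁴ − T_s⁴). T⁴ − T_s⁴ = (361)⁴ − (262)⁴ = 1.70×10^10 − 4.71×10^9 = 1.23×10^10 K⁴.
Q = 0.90 × 5.67×10⁻⁸ × 8.63×10^-3 × 1.23×10^10 = 5.40 W.

Q ≈ 5.40 W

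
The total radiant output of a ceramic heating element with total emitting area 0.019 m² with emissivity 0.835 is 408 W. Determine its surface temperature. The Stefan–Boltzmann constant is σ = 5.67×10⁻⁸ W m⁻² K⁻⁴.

T ≈ 821 K

From P = εσAT⁴, T = (P / εσA)^(1/4) = (408 / (0.835 × 5.67×10⁻⁸ × 0.0190))^(1/4).
T = (4.54×10^11)^(1/4) = 821 K.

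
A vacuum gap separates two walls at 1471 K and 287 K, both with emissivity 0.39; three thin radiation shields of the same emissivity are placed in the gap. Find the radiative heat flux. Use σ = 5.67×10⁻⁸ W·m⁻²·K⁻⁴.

Each of the 4 gaps contributes resistance (2/ε − 1) = 2/0.39 − 1 = 4.128; total = 16.51.
q = σ(T₁⁴ − T₂⁴) / 16.51 = 5.67×10⁻⁸ × 4.68×10^12 / 16.51 = 16100 W/m².

q ≈ 16100 W/m²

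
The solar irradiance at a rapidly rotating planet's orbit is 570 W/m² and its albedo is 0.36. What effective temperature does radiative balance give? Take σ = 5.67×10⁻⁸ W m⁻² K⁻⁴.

Power absorbed = (1−a)S·πR²; power emitted = 4πR²σT⁴. Equating and cancelling πR²:
T = ((1−a)S / 4σ)^(1/4) = (365 / (4 × 5.67×10⁻⁸))^(1/4) = (1.61×10^9)^(1/4).
T = 200 K.

T ≈ 200 K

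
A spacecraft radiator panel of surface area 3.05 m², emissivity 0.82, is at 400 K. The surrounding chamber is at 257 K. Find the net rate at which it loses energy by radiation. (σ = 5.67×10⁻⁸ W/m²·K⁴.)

Q ≈ 3010 W

Q = εσA(T⁴ − T_s⁴). T⁴ − T_s⁴ = (400)⁴ − (257)⁴ = 2.56×10^10 − 4.36×10^9 = 2.12×10^10 K⁴.
Q = 0.82 × 5.67×10⁻⁸ × 3.05 × 2.12×10^10 = 3010 W.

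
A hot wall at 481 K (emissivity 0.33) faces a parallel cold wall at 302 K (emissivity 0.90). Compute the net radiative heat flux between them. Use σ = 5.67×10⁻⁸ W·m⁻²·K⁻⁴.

q ≈ 816 W/m²

For two large parallel gray plates, q = σ(T₁⁴ − T₂⁴) / (1/ε₁ + 1/ε₂ − 1).
1/ε₁ + 1/ε₂ − 1 = 1/0.33 + 1/0.90 − 1 = 3.141.
T₁⁴ − T₂⁴ = 5.35×10^10 − 8.32×10^9 = 4.52×10^10 K⁴.
q = 5.67×10⁻⁸ × 4.52×10^10 / 3.141 = 816 W/m².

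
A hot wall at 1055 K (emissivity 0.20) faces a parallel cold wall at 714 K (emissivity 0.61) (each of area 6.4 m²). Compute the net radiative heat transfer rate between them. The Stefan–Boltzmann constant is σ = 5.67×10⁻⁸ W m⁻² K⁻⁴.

For two large parallel gray plates, q = σ(T₁⁴ − T₂⁴) / (1/ε₁ + 1/ε₂ − 1).
1/ε₁ + 1/ε₂ − 1 = 1/0.20 + 1/0.61 − 1 = 5.639.
T₁⁴ − T₂⁴ = 1.24×10^12 − 2.60×10^11 = 9.79×10^11 K⁴.
q = 5.67×10⁻⁸ × 9.79×10^11 / 5.639 = 9840 W/m².
Q = q·A = 9840 × 6.4 = 63000 W.

Q ≈ 63000 W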